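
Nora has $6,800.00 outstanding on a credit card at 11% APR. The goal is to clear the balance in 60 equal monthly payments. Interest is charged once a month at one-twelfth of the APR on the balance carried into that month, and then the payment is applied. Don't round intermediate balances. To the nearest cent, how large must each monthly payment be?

$147.85

Monthly rate r = 11%/12 = 0.916667% = 0.00916667.
Level-payment amortization: P = B₀·r / (1 − (1+r)^(−n)) = 6800.00·0.00916667 / (1 − 1.00917^(−60)).
Denominator 1 − (1+r)^(−60) = 0.42160281.
P = 62.3333 / 0.42160281 ≈ 147.85.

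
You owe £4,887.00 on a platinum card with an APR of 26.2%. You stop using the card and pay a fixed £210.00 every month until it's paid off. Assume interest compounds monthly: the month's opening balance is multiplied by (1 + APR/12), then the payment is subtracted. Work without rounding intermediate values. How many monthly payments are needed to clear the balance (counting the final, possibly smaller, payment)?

Monthly rate r = 26.2%/12 = 2.18333% = 0.0218333.
Recurrence: B ← B·(1+r) − £210.00.
Month 1: interest £106.70; balance after payment £4,783.70.
Month 2: interest £104.44; balance after payment £4,678.14.
Closed form: n = −ln(1 − rB₀/P)/ln(1+r) = −ln(0.49191)/ln(1.02183) ≈ 32.848, so the balance reaches zero during payment 33.

33 payments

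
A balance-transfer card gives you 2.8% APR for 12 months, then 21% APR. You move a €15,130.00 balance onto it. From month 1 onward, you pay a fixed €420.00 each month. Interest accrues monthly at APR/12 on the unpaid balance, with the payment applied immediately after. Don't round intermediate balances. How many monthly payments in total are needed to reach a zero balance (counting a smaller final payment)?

45 payments

Promo months 1–12 at r₀ = 2.8%/12 = 0.00233333; months 13+ at r₁ = 21%/12 = 0.0175.
After month 12: iterate B ← B·(1+r₀) − €420.00 for 12 months → €10,453.93.
Then at r₁ with €420.00/mo: n₂ = −ln(1 − r₁·B/P)/ln(1+r₁) ≈ 32.97 → 33 more payments.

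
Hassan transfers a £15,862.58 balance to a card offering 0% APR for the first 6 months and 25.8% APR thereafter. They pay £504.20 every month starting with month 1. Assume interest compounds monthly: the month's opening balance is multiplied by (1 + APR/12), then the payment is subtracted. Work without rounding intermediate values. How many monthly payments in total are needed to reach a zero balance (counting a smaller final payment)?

Promo months 1–6 at r₀ = 0%/12 = 0; months 7+ at r₁ = 25.8%/12 = 0.0215.
After month 6 (no interest yet): B = £15,862.58 − 6·£504.20 = £12,837.38.
Then at r₁ with £504.20/mo: n₂ = −ln(1 − r₁·B/P)/ln(1+r₁) ≈ 37.27 → 38 more payments.

44 months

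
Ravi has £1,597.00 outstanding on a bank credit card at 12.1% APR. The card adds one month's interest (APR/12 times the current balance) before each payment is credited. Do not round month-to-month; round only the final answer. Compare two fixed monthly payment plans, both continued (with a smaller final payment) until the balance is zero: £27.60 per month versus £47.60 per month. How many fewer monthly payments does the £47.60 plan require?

46 fewer payments

Monthly rate r = 12.1%/12 = 1.00833% = 0.0100833.
At £27.60/mo: n = ⌈−ln(1 − rB₀/P)/ln(1+r)⌉ = 88 payments (last £7.95); total interest = total paid − £1,597.00 = £812.15.
At £47.60/mo: 42 payments (last £7.61); total interest £362.21.
Payments saved = 88 − 42 = 46.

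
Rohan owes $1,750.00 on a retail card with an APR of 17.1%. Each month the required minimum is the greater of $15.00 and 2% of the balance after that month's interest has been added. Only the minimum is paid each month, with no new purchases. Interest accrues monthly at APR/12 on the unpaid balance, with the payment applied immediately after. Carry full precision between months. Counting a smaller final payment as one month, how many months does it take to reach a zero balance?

228 months

Monthly rate r = 17.1%/12 = 1.425% = 0.01425.
While 2% of the post-interest balance exceeds $15.00, each month B ← (B·(1+r))·(1 − 0.02), i.e. B shrinks by the factor (1+r)·0.98 = 0.99397.
This holds for months 1–143. Entering month 144 the balance is $736.38; 2% of the post-interest balance is now below $15.00, so the flat $15.00 minimum applies from here.
From month 144 a fixed $15.00 at rate r clears $736.38 in 85 more payments. Total: 143 + 85 = 228 months.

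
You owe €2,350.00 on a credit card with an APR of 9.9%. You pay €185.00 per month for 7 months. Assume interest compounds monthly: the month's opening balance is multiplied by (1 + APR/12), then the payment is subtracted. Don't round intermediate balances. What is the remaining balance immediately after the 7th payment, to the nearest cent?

Monthly rate r = 9.9%/12 = 0.825% = 0.00825.
Each month: B ← B·(1+r) − €185.00.
Month 1: interest €19.39; balance after payment €2,184.39.
Month 2: interest €18.02; balance after payment €2,017.41.
Month 3: interest €16.64; balance after payment €1,849.05.
Month 4: interest €15.25; balance after payment €1,679.31.
Month 5: interest €13.85; balance after payment €1,508.16.
Month 6: interest €12.44; balance after payment €1,335.60.
Month 7: interest €11.02; balance after payment €1,161.62.

€1,161.62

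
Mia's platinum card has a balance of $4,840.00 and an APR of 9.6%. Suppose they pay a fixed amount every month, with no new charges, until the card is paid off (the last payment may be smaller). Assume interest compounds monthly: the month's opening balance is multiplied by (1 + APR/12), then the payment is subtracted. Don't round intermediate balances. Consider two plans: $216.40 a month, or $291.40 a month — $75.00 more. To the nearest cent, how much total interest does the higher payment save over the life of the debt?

$140.14

Monthly rate r = 9.6%/12 = 0.8% = 0.008.
At $216.40/mo: n = ⌈−ln(1 − rB₀/P)/ln(1+r)⌉ = 25 payments (last $160.62); total interest = total paid − $4,840.00 = $514.22.
At $291.40/mo: 18 payments (last $260.28); total interest $374.08.
Interest saved = $514.22 − $374.08 = $140.14.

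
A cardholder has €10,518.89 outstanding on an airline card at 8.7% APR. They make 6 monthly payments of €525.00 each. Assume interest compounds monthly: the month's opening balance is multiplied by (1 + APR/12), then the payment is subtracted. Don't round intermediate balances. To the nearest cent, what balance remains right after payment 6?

€7,777.19

Monthly rate r = 8.7%/12 = 0.725% = 0.00725.
Each month: B ← B·(1+r) − €525.00.
Month 1: interest €76.26; balance after payment €10,070.15.
Month 2: interest €73.01; balance after payment €9,618.16.
Month 3: interest €69.73; balance after payment €9,162.89.
Month 4: interest €66.43; balance after payment €8,704.32.
Month 5: interest €63.11; balance after payment €8,242.43.
Month 6: interest €59.76; balance after payment €7,777.19.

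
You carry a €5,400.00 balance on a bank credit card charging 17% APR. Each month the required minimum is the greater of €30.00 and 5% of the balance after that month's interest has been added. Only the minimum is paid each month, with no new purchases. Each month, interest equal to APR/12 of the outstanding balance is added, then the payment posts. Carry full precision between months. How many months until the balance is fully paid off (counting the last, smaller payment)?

83 months

Monthly rate r = 17%/12 = 1.41667% = 0.0141667.
While 5% of the post-interest balance exceeds €30.00, each month B ← (B·(1+r))·(1 − 0.05), i.e. B shrinks by the factor (1+r)·0.95 = 0.96346.
This holds for months 1–60. Entering month 61 the balance is €578.59; 5% of the post-interest balance is now below €30.00, so the flat €30.00 minimum applies from here.
From month 61 a fixed €30.00 at rate r clears €578.59 in 23 more payments. Total: 60 + 23 = 83 months.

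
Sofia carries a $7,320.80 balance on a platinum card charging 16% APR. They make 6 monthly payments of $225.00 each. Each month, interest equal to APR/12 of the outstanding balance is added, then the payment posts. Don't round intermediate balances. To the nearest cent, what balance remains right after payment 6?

$6,530.53

Monthly rate r = 16%/12 = 1.33333% = 0.0133333.
Each month: B ← B·(1+r) − $225.00.
Month 1: interest $97.61; balance after payment $7,193.41.
Month 2: interest $95.91; balance after payment $7,064.32.
Month 3: interest $94.19; balance after payment $6,933.51.
Month 4: interest $92.45; balance after payment $6,800.96.
Month 5: interest $90.68; balance after payment $6,666.64.
Month 6: interest $88.89; balance after payment $6,530.53.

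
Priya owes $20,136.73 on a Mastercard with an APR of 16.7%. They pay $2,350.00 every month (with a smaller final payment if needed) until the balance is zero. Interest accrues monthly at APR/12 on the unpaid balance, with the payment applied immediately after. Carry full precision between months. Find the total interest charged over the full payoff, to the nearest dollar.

$1,457

Monthly rate r = 16.7%/12 = 1.39167% = 0.0139167.
Payoff takes n = ⌈−ln(1 − rB₀/P)/ln(1+r)⌉ = ⌈9.188⌉ = 10 payments; the last is $443.61.
Total paid = 9·$2,350.00 + $443.61 = $21,593.61.
Total interest = total paid − principal = $21,593.61 − $20,136.73 = $1,456.88.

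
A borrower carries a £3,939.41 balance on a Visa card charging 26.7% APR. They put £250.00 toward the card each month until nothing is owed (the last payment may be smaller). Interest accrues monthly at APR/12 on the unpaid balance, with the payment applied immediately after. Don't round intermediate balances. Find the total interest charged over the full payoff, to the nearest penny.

Monthly rate r = 26.7%/12 = 2.225% = 0.02225.
Payoff takes n = ⌈−ln(1 − rB₀/P)/ln(1+r)⌉ = ⌈19.618⌉ = 20 payments; the last is £155.18.
Total paid = 19·£250.00 + £155.18 = £4,905.18.
Total interest = total paid − principal = £4,905.18 − £3,939.41 = £965.77.

£965.77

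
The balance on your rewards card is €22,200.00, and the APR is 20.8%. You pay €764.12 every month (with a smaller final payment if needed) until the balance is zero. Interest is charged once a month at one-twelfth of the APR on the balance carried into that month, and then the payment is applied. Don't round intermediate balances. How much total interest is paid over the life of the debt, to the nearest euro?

Monthly rate r = 20.8%/12 = 1.73333% = 0.0173333.
Payoff takes n = ⌈−ln(1 − rB₀/P)/ln(1+r)⌉ = ⌈40.754⌉ = 41 payments; the last is €577.11.
Total paid = 40·€764.12 + €577.11 = €31,141.91.
Total interest = total paid − principal = €31,141.91 − €22,200.00 = €8,941.91.

€8,942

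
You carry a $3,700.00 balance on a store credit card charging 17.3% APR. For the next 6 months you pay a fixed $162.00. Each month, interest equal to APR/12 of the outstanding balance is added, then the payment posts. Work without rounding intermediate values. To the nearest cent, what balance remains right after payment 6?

Monthly rate r = 17.3%/12 = 1.44167% = 0.0144167.
Each month: B ← B·(1+r) − $162.00.
Month 1: interest $53.34; balance after payment $3,591.34.
Month 2: interest $51.78; balance after payment $3,481.12.
Month 3: interest $50.19; balance after payment $3,369.30.
Month 4: interest $48.57; balance after payment $3,255.88.
Month 5: interest $46.94; balance after payment $3,140.82.
Month 6: interest $45.28; balance after payment $3,024.10.

$3,024.10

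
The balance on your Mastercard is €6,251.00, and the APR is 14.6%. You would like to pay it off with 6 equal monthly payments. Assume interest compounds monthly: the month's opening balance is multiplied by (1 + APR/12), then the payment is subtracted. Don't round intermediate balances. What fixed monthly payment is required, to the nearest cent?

Monthly rate r = 14.6%/12 = 1.21667% = 0.0121667.
Level-payment amortization: P = B₀·r / (1 − (1+r)^(−n)) = 6251.00·0.0121667 / (1 − 1.01217^(−6)).
Denominator 1 − (1+r)^(−6) = 0.0699895777.
P = 76.0538 / 0.0699895777 ≈ 1086.65.

€1,086.65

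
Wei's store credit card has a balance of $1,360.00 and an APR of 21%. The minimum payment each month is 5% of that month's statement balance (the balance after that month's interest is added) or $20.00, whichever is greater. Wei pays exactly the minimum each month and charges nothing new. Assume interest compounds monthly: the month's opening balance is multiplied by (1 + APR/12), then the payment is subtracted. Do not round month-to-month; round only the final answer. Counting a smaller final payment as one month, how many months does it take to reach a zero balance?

Monthly rate r = 21%/12 = 1.75% = 0.0175.
While 5% of the post-interest balance exceeds $20.00, each month B ← (B·(1+r))·(1 − 0.05), i.e. B shrinks by the factor (1+r)·0.95 = 0.96663.
This holds for months 1–37. Entering month 38 the balance is $387.33; 5% of the post-interest balance is now below $20.00, so the flat $20.00 minimum applies from here.
From month 38 a fixed $20.00 at rate r clears $387.33 in 24 more payments. Total: 37 + 24 = 61 months.

61 months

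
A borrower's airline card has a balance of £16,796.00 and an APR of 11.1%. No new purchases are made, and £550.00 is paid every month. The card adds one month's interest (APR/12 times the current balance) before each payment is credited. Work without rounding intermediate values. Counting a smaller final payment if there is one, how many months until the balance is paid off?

37 months

Monthly rate r = 11.1%/12 = 0.925% = 0.00925.
Recurrence: B ← B·(1+r) − £550.00.
Month 1: interest £155.36; balance after payment £16,401.36.
Month 2: interest £151.71; balance after payment £16,003.08.
Closed form: n = −ln(1 − rB₀/P)/ln(1+r) = −ln(0.71752)/ln(1.00925) ≈ 36.052, so the balance reaches zero during payment 37.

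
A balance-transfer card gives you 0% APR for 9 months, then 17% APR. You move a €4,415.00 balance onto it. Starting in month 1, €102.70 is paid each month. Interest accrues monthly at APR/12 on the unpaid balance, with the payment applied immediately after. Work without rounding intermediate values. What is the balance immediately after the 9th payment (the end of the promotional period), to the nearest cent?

Promo months 1–9 at r₀ = 0%/12 = 0; months 10+ at r₁ = 17%/12 = 0.0141667.
After month 9 (no interest yet): B = €4,415.00 − 9·€102.70 = €3,490.70.

€3,490.70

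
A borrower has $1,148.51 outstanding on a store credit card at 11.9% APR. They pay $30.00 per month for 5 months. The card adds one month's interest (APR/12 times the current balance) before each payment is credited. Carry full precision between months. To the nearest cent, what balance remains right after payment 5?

Monthly rate r = 11.9%/12 = 0.991667% = 0.00991667.
Each month: B ← B·(1+r) − $30.00.
Month 1: interest $11.39; balance after payment $1,129.90.
Month 2: interest $11.20; balance after payment $1,111.10.
Month 3: interest $11.02; balance after payment $1,092.12.
Month 4: interest $10.83; balance after payment $1,072.95.
Month 5: interest $10.64; balance after payment $1,053.59.

$1,053.59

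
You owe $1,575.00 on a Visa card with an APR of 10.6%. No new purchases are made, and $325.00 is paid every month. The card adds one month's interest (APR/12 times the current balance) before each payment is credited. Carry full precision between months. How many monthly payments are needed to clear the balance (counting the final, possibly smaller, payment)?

Monthly rate r = 10.6%/12 = 0.883333% = 0.00883333.
Recurrence: B ← B·(1+r) − $325.00.
Month 1: interest $13.91; balance after payment $1,263.91.
Month 2: interest $11.16; balance after payment $950.08.
Month 3: interest $8.39; balance after payment $633.47.
Month 4: interest $5.60; balance after payment $314.07.
Month 5: interest $2.77; balance after payment $0.00.

5 months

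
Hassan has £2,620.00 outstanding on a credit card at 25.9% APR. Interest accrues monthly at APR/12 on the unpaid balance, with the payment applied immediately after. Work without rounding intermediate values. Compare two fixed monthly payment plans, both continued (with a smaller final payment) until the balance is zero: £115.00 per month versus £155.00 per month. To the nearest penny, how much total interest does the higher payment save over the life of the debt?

£350.05

Monthly rate r = 25.9%/12 = 2.15833% = 0.0215833.
At £115.00/mo: n = ⌈−ln(1 − rB₀/P)/ln(1+r)⌉ = 32 payments (last £79.79); total interest = total paid − £2,620.00 = £1,024.79.
At £155.00/mo: 22 payments (last £39.74); total interest £674.74.
Interest saved = £1,024.79 − £674.74 = £350.05.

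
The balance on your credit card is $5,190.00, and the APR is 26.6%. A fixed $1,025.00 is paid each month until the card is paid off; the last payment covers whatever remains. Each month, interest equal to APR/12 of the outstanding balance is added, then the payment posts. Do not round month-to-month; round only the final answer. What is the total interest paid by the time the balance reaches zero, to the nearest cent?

$378.62

Monthly rate r = 26.6%/12 = 2.21667% = 0.0221667.
Payoff takes n = ⌈−ln(1 − rB₀/P)/ln(1+r)⌉ = ⌈5.430⌉ = 6 payments; the last is $443.62.
Total paid = 5·$1,025.00 + $443.62 = $5,568.62.
Total interest = total paid − principal = $5,568.62 − $5,190.00 = $378.62.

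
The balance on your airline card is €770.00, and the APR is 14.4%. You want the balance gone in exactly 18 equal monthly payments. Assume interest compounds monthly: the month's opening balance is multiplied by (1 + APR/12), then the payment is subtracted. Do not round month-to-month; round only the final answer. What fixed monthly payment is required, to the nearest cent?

Monthly rate r = 14.4%/12 = 1.2% = 0.012.
Level-payment amortization: P = B₀·r / (1 − (1+r)^(−n)) = 770.00·0.012 / (1 − 1.012^(−18)).
Denominator 1 − (1+r)^(−18) = 0.193228078.
P = 9.24 / 0.193228078 ≈ 47.82.

€47.82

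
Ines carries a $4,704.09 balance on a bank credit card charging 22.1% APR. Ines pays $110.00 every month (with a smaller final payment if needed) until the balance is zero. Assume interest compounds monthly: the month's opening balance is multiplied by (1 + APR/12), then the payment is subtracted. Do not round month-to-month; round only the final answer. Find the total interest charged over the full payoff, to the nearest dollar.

Monthly rate r = 22.1%/12 = 1.84167% = 0.0184167.
Payoff takes n = ⌈−ln(1 − rB₀/P)/ln(1+r)⌉ = ⌈84.891⌉ = 85 payments; the last is $98.09.
Total paid = 84·$110.00 + $98.09 = $9,338.09.
Total interest = total paid − principal = $9,338.09 − $4,704.09 = $4,634.00.

$4,634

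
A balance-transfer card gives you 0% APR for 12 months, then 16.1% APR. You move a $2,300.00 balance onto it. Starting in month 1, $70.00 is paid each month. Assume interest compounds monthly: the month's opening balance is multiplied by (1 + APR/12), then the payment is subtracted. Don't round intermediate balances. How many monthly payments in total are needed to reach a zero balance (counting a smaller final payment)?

Promo months 1–12 at r₀ = 0%/12 = 0; months 13+ at r₁ = 16.1%/12 = 0.0134167.
After month 12 (no interest yet): B = $2,300.00 − 12·$70.00 = $1,460.00.
Then at r₁ with $70.00/mo: n₂ = −ln(1 − r₁·B/P)/ln(1+r₁) ≈ 24.63 → 25 more payments.

37 payments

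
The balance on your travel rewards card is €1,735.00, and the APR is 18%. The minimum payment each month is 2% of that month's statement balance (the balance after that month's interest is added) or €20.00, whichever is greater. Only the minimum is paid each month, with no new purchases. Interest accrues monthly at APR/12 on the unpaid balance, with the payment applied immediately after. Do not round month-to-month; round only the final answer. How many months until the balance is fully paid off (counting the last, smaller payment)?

197 months

Monthly rate r = 18%/12 = 1.5% = 0.015.
While 2% of the post-interest balance exceeds €20.00, each month B ← (B·(1+r))·(1 − 0.02), i.e. B shrinks by the factor (1+r)·0.98 = 0.9947.
This holds for months 1–107. Entering month 108 the balance is €982.55; 2% of the post-interest balance is now below €20.00, so the flat €20.00 minimum applies from here.
From month 108 a fixed €20.00 at rate r clears €982.55 in 90 more payments. Total: 107 + 90 = 197 months.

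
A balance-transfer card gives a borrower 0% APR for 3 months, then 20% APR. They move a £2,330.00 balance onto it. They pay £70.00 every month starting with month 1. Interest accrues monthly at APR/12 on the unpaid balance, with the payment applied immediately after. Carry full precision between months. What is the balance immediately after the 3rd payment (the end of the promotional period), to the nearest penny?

£2,120.00

Promo months 1–3 at r₀ = 0%/12 = 0; months 4+ at r₁ = 20%/12 = 0.0166667.
After month 3 (no interest yet): B = £2,330.00 − 3·£70.00 = £2,120.00.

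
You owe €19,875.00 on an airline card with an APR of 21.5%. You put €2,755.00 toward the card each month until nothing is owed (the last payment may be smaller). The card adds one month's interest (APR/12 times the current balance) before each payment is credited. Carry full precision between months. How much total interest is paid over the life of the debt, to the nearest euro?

€1,601

Monthly rate r = 21.5%/12 = 1.79167% = 0.0179167.
Payoff takes n = ⌈−ln(1 − rB₀/P)/ln(1+r)⌉ = ⌈7.794⌉ = 8 payments; the last is €2,191.20.
Total paid = 7·€2,755.00 + €2,191.20 = €21,476.20.
Total interest = total paid − principal = €21,476.20 − €19,875.00 = €1,601.20.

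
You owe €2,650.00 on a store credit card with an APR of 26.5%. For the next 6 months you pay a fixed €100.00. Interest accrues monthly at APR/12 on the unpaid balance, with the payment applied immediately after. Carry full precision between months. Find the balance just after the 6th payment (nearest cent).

Monthly rate r = 26.5%/12 = 2.20833% = 0.0220833.
Each month: B ← B·(1+r) − €100.00.
Month 1: interest €58.52; balance after payment €2,608.52.
Month 2: interest €57.60; balance after payment €2,566.13.
Month 3: interest €56.67; balance after payment €2,522.79.
Month 4: interest €55.71; balance after payment €2,478.51.
Month 5: interest €54.73; balance after payment €2,433.24.
Month 6: interest €53.73; balance after payment €2,386.97.

€2,386.97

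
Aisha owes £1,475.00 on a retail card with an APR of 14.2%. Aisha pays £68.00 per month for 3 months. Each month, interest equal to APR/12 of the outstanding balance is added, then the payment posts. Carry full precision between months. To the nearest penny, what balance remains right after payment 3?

£1,321.56

Monthly rate r = 14.2%/12 = 1.18333% = 0.0118333.
Each month: B ← B·(1+r) − £68.00.
Month 1: interest £17.45; balance after payment £1,424.45.
Month 2: interest £16.86; balance after payment £1,373.31.
Month 3: interest £16.25; balance after payment £1,321.56.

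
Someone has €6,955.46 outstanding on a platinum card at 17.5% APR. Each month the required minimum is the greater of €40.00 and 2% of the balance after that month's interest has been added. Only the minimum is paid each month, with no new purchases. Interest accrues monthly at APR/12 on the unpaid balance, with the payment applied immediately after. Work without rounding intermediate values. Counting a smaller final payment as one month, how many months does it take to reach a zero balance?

308 months

Monthly rate r = 17.5%/12 = 1.45833% = 0.0145833.
While 2% of the post-interest balance exceeds €40.00, each month B ← (B·(1+r))·(1 − 0.02), i.e. B shrinks by the factor (1+r)·0.98 = 0.99429.
This holds for months 1–221. Entering month 222 the balance is €1,962.80; 2% of the post-interest balance is now below €40.00, so the flat €40.00 minimum applies from here.
From month 222 a fixed €40.00 at rate r clears €1,962.80 in 87 more payments. Total: 221 + 87 = 308 months.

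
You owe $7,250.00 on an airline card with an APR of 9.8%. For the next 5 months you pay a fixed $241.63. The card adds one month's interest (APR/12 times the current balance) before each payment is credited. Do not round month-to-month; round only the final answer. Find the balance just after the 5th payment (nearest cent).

$6,322.87

Monthly rate r = 9.8%/12 = 0.816667% = 0.00816667.
Each month: B ← B·(1+r) − $241.63.
Month 1: interest $59.21; balance after payment $7,067.58.
Month 2: interest $57.72; balance after payment $6,883.67.
Month 3: interest $56.22; balance after payment $6,698.25.
Month 4: interest $54.70; balance after payment $6,511.33.
Month 5: interest $53.18; balance after payment $6,322.87.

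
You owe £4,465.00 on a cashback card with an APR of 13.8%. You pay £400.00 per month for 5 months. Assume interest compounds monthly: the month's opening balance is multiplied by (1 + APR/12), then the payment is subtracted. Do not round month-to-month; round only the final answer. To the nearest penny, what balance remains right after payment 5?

Monthly rate r = 13.8%/12 = 1.15% = 0.0115.
Each month: B ← B·(1+r) − £400.00.
Month 1: interest £51.35; balance after payment £4,116.35.
Month 2: interest £47.34; balance after payment £3,763.69.
Month 3: interest £43.28; balance after payment £3,406.97.
Month 4: interest £39.18; balance after payment £3,046.15.
Month 5: interest £35.03; balance after payment £2,681.18.

£2,681.18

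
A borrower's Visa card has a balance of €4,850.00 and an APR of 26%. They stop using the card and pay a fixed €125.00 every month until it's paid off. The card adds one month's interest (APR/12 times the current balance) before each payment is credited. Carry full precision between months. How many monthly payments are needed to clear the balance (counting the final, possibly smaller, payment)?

86 months

Monthly rate r = 26%/12 = 2.16667% = 0.0216667.
Recurrence: B ← B·(1+r) − €125.00.
Month 1: interest €105.08; balance after payment €4,830.08.
Month 2: interest €104.65; balance after payment €4,809.74.
Closed form: n = −ln(1 − rB₀/P)/ln(1+r) = −ln(0.15933)/ln(1.02167) ≈ 85.688, so the balance reaches zero during payment 86.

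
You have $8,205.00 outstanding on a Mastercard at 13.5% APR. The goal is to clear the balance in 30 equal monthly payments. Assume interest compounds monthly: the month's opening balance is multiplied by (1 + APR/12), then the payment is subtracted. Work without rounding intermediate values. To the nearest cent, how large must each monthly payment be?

Monthly rate r = 13.5%/12 = 1.125% = 0.01125.
Level-payment amortization: P = B₀·r / (1 − (1+r)^(−n)) = 8205.00·0.01125 / (1 − 1.01125^(−30)).
Denominator 1 − (1+r)^(−30) = 0.285102199.
P = 92.3062 / 0.285102199 ≈ 323.77.

$323.77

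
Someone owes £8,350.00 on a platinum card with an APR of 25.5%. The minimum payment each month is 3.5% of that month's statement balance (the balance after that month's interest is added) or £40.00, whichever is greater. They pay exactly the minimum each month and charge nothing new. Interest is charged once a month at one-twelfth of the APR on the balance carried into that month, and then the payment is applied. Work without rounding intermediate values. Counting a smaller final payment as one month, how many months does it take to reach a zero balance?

181 months

Monthly rate r = 25.5%/12 = 2.125% = 0.02125.
While 3.5% of the post-interest balance exceeds £40.00, each month B ← (B·(1+r))·(1 − 0.035), i.e. B shrinks by the factor (1+r)·0.965 = 0.98551.
This holds for months 1–138. Entering month 139 the balance is £1,113.48; 3.5% of the post-interest balance is now below £40.00, so the flat £40.00 minimum applies from here.
From month 139 a fixed £40.00 at rate r clears £1,113.48 in 43 more payments. Total: 138 + 43 = 181 months.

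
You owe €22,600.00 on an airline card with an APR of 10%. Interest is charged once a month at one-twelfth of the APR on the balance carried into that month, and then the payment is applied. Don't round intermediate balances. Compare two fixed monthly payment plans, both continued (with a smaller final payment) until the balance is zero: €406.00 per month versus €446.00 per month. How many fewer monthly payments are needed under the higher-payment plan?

9 fewer payments

Monthly rate r = 10%/12 = 0.833333% = 0.00833333.
At €406.00/mo: n = ⌈−ln(1 − rB₀/P)/ln(1+r)⌉ = 76 payments (last €48.03); total interest = total paid − €22,600.00 = €7,898.03.
At €446.00/mo: 67 payments (last €50.23); total interest €6,886.23.
Payments saved = 76 − 67 = 9.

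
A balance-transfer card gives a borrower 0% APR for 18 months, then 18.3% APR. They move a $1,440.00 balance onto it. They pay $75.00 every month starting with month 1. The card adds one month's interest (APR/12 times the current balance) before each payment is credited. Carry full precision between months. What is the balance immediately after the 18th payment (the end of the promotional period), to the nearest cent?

Promo months 1–18 at r₀ = 0%/12 = 0; months 19+ at r₁ = 18.3%/12 = 0.01525.
After month 18 (no interest yet): B = $1,440.00 − 18·$75.00 = $90.00.

$90.00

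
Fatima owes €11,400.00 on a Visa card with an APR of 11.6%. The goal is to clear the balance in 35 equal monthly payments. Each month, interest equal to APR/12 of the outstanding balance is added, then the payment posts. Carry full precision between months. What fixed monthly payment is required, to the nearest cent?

Monthly rate r = 11.6%/12 = 0.966667% = 0.00966667.
Level-payment amortization: P = B₀·r / (1 − (1+r)^(−n)) = 11400.00·0.00966667 / (1 − 1.00967^(−35)).
Denominator 1 − (1+r)^(−35) = 0.285883038.
P = 110.2 / 0.285883038 ≈ 385.47.

€385.47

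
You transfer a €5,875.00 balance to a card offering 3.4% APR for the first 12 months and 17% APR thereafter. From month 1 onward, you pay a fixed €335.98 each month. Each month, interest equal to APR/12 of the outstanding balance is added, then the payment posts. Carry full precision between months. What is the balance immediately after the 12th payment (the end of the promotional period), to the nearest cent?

€1,982.71

Promo months 1–12 at r₀ = 3.4%/12 = 0.00283333; months 13+ at r₁ = 17%/12 = 0.0141667.
After month 12: iterate B ← B·(1+r₀) − €335.98 for 12 months → €1,982.71.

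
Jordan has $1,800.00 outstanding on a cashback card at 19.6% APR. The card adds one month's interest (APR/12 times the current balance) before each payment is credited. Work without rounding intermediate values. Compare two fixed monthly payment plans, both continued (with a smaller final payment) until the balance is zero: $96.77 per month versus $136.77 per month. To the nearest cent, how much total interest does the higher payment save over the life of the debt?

Monthly rate r = 19.6%/12 = 1.63333% = 0.0163333.
At $96.77/mo: n = ⌈−ln(1 − rB₀/P)/ln(1+r)⌉ = 23 payments (last $34.27); total interest = total paid − $1,800.00 = $363.21.
At $136.77/mo: 15 payments (last $128.39); total interest $243.17.
Interest saved = $363.21 − $243.17 = $120.04.

$120.04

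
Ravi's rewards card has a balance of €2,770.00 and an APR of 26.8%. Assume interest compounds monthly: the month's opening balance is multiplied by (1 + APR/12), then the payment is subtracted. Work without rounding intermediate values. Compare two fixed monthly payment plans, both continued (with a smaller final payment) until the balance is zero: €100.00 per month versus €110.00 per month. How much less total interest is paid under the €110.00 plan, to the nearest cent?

Monthly rate r = 26.8%/12 = 2.23333% = 0.0223333.
At €100.00/mo: n = ⌈−ln(1 − rB₀/P)/ln(1+r)⌉ = 44 payments (last €64.67); total interest = total paid − €2,770.00 = €1,594.67.
At €110.00/mo: 38 payments (last €46.09); total interest €1,346.09.
Interest saved = €1,594.67 − €1,346.09 = €248.58.

€248.58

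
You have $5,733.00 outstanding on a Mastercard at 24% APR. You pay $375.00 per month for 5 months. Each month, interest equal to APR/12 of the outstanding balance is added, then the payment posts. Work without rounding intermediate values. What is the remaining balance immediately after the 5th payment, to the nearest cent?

Monthly rate r = 24%/12 = 2% = 0.02.
Each month: B ← B·(1+r) − $375.00.
Month 1: interest $114.66; balance after payment $5,472.66.
Month 2: interest $109.45; balance after payment $5,207.11.
Month 3: interest $104.14; balance after payment $4,936.26.
Month 4: interest $98.73; balance after payment $4,659.98.
Month 5: interest $93.20; balance after payment $4,378.18.

$4,378.18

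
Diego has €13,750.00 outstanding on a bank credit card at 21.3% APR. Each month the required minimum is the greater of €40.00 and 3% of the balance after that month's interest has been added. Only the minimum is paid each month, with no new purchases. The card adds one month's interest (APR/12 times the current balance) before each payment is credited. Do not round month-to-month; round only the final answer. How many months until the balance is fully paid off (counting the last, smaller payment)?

Monthly rate r = 21.3%/12 = 1.775% = 0.01775.
While 3% of the post-interest balance exceeds €40.00, each month B ← (B·(1+r))·(1 − 0.03), i.e. B shrinks by the factor (1+r)·0.97 = 0.98722.
This holds for months 1–183. Entering month 184 the balance is €1,305.73; 3% of the post-interest balance is now below €40.00, so the flat €40.00 minimum applies from here.
From month 184 a fixed €40.00 at rate r clears €1,305.73 in 50 more payments. Total: 183 + 50 = 233 months.

233 months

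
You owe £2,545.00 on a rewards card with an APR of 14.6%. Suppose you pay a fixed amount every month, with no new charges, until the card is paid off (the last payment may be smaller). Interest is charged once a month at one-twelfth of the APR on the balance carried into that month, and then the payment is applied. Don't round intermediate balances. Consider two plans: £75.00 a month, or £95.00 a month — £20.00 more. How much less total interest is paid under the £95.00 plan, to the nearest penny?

Monthly rate r = 14.6%/12 = 1.21667% = 0.0121667.
At £75.00/mo: n = ⌈−ln(1 − rB₀/P)/ln(1+r)⌉ = 45 payments (last £2.38); total interest = total paid − £2,545.00 = £757.38.
At £95.00/mo: 33 payments (last £58.66); total interest £553.66.
Interest saved = £757.38 − £553.66 = £203.72.

£203.72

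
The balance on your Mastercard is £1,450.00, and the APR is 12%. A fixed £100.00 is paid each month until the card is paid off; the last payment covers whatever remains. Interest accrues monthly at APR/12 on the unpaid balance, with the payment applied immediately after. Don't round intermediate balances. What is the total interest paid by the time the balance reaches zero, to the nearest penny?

Monthly rate r = 12%/12 = 1% = 0.01.
Payoff takes n = ⌈−ln(1 − rB₀/P)/ln(1+r)⌉ = ⌈15.744⌉ = 16 payments; the last is £74.45.
Total paid = 15·£100.00 + £74.45 = £1,574.45.
Total interest = total paid − principal = £1,574.45 − £1,450.00 = £124.45.

£124.45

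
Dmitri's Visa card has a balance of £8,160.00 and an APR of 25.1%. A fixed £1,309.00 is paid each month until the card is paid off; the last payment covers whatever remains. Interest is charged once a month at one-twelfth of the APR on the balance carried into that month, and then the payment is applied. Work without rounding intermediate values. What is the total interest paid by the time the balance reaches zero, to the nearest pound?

£677

Monthly rate r = 25.1%/12 = 2.09167% = 0.0209167.
Payoff takes n = ⌈−ln(1 − rB₀/P)/ln(1+r)⌉ = ⌈6.749⌉ = 7 payments; the last is £982.95.
Total paid = 6·£1,309.00 + £982.95 = £8,836.95.
Total interest = total paid − principal = £8,836.95 − £8,160.00 = £676.95.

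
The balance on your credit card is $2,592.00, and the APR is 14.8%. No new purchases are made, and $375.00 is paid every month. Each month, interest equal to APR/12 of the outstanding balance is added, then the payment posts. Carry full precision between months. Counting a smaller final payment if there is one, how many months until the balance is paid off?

Monthly rate r = 14.8%/12 = 1.23333% = 0.0123333.
Recurrence: B ← B·(1+r) − $375.00.
Month 1: interest $31.97; balance after payment $2,248.97.
Month 2: interest $27.74; balance after payment $1,901.71.
Closed form: n = −ln(1 − rB₀/P)/ln(1+r) = −ln(0.91475)/ln(1.01233) ≈ 7.269, so the balance reaches zero during payment 8.

8 payments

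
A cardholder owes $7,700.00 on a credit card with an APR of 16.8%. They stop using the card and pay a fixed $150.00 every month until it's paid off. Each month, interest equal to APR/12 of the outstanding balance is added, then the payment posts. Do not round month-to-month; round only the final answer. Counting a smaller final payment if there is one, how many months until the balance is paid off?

92 months

Monthly rate r = 16.8%/12 = 1.4% = 0.014.
Recurrence: B ← B·(1+r) − $150.00.
Month 1: interest $107.80; balance after payment $7,657.80.
Month 2: interest $107.21; balance after payment $7,615.01.
Closed form: n = −ln(1 − rB₀/P)/ln(1+r) = −ln(0.28133)/ln(1.014) ≈ 91.219, so the balance reaches zero during payment 92.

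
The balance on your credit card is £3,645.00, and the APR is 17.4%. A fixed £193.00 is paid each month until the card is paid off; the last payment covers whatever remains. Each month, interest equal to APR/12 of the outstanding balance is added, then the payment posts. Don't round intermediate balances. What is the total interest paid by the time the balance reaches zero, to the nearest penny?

Monthly rate r = 17.4%/12 = 1.45% = 0.0145.
Payoff takes n = ⌈−ln(1 − rB₀/P)/ln(1+r)⌉ = ⌈22.228⌉ = 23 payments; the last is £44.29.
Total paid = 22·£193.00 + £44.29 = £4,290.29.
Total interest = total paid − principal = £4,290.29 − £3,645.00 = £645.29.

£645.29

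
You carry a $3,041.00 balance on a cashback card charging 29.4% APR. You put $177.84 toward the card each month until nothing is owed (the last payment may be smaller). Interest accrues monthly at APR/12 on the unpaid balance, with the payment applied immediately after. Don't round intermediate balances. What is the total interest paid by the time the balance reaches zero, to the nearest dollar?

Monthly rate r = 29.4%/12 = 2.45% = 0.0245.
Payoff takes n = ⌈−ln(1 − rB₀/P)/ln(1+r)⌉ = ⌈22.430⌉ = 23 payments; the last is $76.94.
Total paid = 22·$177.84 + $76.94 = $3,989.42.
Total interest = total paid − principal = $3,989.42 − $3,041.00 = $948.42.

$948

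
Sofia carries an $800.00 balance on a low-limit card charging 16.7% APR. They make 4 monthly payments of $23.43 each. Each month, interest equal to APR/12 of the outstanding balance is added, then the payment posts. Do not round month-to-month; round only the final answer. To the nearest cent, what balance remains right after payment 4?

$749.78

Monthly rate r = 16.7%/12 = 1.39167% = 0.0139167.
Each month: B ← B·(1+r) − $23.43.
Month 1: interest $11.13; balance after payment $787.70.
Month 2: interest $10.96; balance after payment $775.24.
Month 3: interest $10.79; balance after payment $762.59.
Month 4: interest $10.61; balance after payment $749.78.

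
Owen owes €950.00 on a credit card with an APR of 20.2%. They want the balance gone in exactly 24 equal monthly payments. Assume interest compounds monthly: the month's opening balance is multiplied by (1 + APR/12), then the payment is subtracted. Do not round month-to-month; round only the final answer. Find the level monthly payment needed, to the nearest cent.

Monthly rate r = 20.2%/12 = 1.68333% = 0.0168333.
Level-payment amortization: P = B₀·r / (1 − (1+r)^(−n)) = 950.00·0.0168333 / (1 − 1.01683^(−24)).
Denominator 1 − (1+r)^(−24) = 0.330107047.
P = 15.9917 / 0.330107047 ≈ 48.44.

€48.44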